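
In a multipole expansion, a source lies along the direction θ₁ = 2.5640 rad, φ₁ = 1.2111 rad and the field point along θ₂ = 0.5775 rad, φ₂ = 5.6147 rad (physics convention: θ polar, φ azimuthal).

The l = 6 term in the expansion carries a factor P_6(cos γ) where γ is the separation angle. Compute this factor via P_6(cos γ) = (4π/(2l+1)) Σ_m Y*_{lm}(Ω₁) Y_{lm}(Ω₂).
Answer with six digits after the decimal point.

-0.379975

Term-by-term m-sum for l=6 (normalisation 4π/13 = 0.966644):
  [-6]  conj(Y_{6,-6})(Ω₁) = +0.007094+0.010655i ; Y_{6,-6}(Ω₂) = -0.008254-0.009770i ; Δ = +0.000046-0.000157i
  [-5]  conj(Y_{6,-5})(Ω₁) = -0.066280+0.015357i ; Y_{6,-5}(Ω₂) = -0.066625-0.013564i ; Δ = +0.004624-0.000124i
  [-4]  conj(Y_{6,-4})(Ω₁) = +0.028052-0.211259i ; Y_{6,-4}(Ω₂) = -0.190149+0.096028i ; Δ = +0.014953+0.042864i
  [-3]  conj(Y_{6,-3})(Ω₁) = +0.369662+0.197985i ; Y_{6,-3}(Ω₂) = -0.176556+0.380285i ; Δ = -0.140557+0.105622i
  [-2]  conj(Y_{6,-2})(Ω₁) = -0.337652+0.295781i ; Y_{6,-2}(Ω₂) = +0.104031+0.436769i ; Δ = -0.164314-0.116706i
  [-1]  conj(Y_{6,-1})(Ω₁) = -0.013299-0.035364i ; Y_{6,-1}(Ω₂) = +0.029852+0.023577i ; Δ = +0.000437-0.001369i
  [+0]  conj(Y_{6,0})(Ω₁) = -0.420174-0.000000i ; Y_{6,0}(Ω₂) = -0.420151+0.000000i ; Δ = +0.176537+0.000000i
  [+1]  conj(Y_{6,1})(Ω₁) = +0.013299-0.035364i ; Y_{6,1}(Ω₂) = -0.029852+0.023577i ; Δ = +0.000437+0.001369i
  [+2]  conj(Y_{6,2})(Ω₁) = -0.337652-0.295781i ; Y_{6,2}(Ω₂) = +0.104031-0.436769i ; Δ = -0.164314+0.116706i
  [+3]  conj(Y_{6,3})(Ω₁) = -0.369662+0.197985i ; Y_{6,3}(Ω₂) = +0.176556+0.380285i ; Δ = -0.140557-0.105622i
  [+4]  conj(Y_{6,4})(Ω₁) = +0.028052+0.211259i ; Y_{6,4}(Ω₂) = -0.190149-0.096028i ; Δ = +0.014953-0.042864i
  [+5]  conj(Y_{6,5})(Ω₁) = +0.066280+0.015357i ; Y_{6,5}(Ω₂) = +0.066625-0.013564i ; Δ = +0.004624+0.000124i
  [+6]  conj(Y_{6,6})(Ω₁) = +0.007094-0.010655i ; Y_{6,6}(Ω₂) = -0.008254+0.009770i ; Δ = +0.000046+0.000157i
Σ over m = -0.393087+0.000000i; ×(4π/13) → -0.379975+0.000000i. Real part: -0.379975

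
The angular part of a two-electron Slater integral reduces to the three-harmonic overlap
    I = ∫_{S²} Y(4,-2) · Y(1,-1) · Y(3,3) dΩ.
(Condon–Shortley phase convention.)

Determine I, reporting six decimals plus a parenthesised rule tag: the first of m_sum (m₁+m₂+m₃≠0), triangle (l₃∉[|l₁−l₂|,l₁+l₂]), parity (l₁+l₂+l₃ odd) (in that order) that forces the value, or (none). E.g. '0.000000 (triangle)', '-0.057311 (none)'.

m-sum 0 ✓  L=8 even ✓  3≤3≤5 ✓
Π(2lᵢ+1) = 9×3×7 = 189
triangle coeff Δ(4,1,3) = 1/252
Σ_t [1,1]: t=1:−1/36 = -1/36
(3j)²=4/63 [(4 1 3; 0 0 0)], sign=+1
Σ_t [0,0]: t=0:+1/1440 = 1/1440
(3j)²=1/252 [(4 1 3; -2 -1 3)], sign=+1
⇒ 4πI² = 1/21
I = (+1)√(1/21/(4π)) = 0.06155813
No selection rule forces the value: the integral is nonzero (none).

0.061558 (none)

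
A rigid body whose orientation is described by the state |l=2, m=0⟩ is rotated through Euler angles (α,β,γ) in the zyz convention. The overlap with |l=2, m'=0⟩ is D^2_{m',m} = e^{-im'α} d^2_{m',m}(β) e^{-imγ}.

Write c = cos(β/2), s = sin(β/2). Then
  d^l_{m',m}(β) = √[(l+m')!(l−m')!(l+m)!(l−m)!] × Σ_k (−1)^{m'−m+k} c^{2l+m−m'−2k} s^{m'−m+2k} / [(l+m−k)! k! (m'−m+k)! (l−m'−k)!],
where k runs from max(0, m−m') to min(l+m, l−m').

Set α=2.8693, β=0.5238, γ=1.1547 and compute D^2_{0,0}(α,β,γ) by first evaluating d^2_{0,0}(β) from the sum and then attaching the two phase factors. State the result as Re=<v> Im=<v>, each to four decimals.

Re=0.6247 Im=0.0000

First d^2_{0,0}(β=0.5238), then the phase factors e^{-i(0)α} and e^{-i(0)γ}:
c=cos(0.523800/2)=0.965900, s=sin(0.523800/2)=0.258916; N=√[2·2·2·2]=4.000000
Admissible k: 0..2 (factorial args all ≥0)
  k=0: (−1)^0·4.0000/(4)·0.9659^4·0.2589^0 = +0.870419
  k=1: (−1)^1·4.0000/(1)·0.9659^2·0.2589^2 = -0.250174
  k=2: (−1)^2·4.0000/(4)·0.9659^0·0.2589^4 = +0.004494
d^2_{0,0}(0.5238) = +0.870419 -0.250174 +0.004494 = +0.624739
Phases: e^{-i·(0)·2.8693}=+1.000000+0.000000i, e^{-i·(0)·1.1547}=+1.000000+0.000000i ⇒ D=+0.624739+0.000000i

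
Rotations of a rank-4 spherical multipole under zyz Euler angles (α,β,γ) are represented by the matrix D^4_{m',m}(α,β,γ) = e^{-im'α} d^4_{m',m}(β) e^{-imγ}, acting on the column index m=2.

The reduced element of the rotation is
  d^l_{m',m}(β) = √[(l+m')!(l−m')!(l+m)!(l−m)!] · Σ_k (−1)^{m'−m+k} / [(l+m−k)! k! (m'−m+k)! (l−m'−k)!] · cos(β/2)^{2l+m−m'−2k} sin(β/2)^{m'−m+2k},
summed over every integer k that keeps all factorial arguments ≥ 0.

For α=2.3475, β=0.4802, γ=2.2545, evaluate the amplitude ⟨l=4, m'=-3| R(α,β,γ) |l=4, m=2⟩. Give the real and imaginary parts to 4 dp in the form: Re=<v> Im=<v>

Re=-0.0063 Im=0.0044

Split into d^4_{-3,2}(β=0.4802) × two z-phases.
c=cos(0.480200/2)=0.971314, s=sin(0.480200/2)=0.237800; N=√[1·5040·720·2]=2693.993318
The bounds max(0,m−m')=5 and min(l+m,l−m')=6 give 2 terms
  k=5: (−1)^0·2693.9933/(240)·0.9713^3·0.2378^5 = +0.007822
  k=6: (−1)^1·2693.9933/(720)·0.9713^1·0.2378^7 = -0.000156
d^4_{-3,2}(0.4802) = +0.007822 -0.000156 = +0.007666
D = (+0.725308+0.688425i)·(+0.007666)·(-0.201990+0.979388i) = -0.006292+0.004379i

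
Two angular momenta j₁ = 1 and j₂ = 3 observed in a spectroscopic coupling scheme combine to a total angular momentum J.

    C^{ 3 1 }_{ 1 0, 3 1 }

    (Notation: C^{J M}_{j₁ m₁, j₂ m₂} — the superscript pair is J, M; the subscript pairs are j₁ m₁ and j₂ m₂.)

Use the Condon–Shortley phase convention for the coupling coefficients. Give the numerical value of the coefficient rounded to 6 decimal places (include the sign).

√[7·1!1!5!/8! · 1!1!4!2!4!2!] = √(48)
  +(−1)^0/∏(0,1,1,4,0,1)! = 1/24  (running 1/24)
  +(−1)^1/∏(1,0,0,3,1,2)! = -1/12  (running -1/24)
⟨..|..⟩ = √(48)·(-1/24) = -0.288675

-0.288675  (= −√(1/12))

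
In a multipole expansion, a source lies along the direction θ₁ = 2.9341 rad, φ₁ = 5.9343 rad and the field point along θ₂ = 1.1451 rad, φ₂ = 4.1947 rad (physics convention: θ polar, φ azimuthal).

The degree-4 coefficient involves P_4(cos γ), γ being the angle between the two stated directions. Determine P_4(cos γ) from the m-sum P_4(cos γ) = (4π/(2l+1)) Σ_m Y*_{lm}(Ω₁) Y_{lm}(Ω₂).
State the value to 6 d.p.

Addition theorem: P_4(cos γ) = (4π/9) Σ_m Y*_{lm}(Ω₁) Y_{lm}(Ω₂), m = −4…4:
  [-4]  conj(Y_{4,-4})(Ω₁) = (0.000139, -0.000785) ; Y_{4,-4}(Ω₂) = (-0.145960, 0.267204) ; Δ = (0.000189, 0.000152)
  [-3]  conj(Y_{4,-3})(Ω₁) = (-0.005359, 0.009271) ; Y_{4,-3}(Ω₂) = (0.390413, -0.006923) ; Δ = (-0.002028, 0.003657)
  [-2]  conj(Y_{4,-2})(Ω₁) = (0.062040, -0.052020) ; Y_{4,-2}(Ω₂) = (-0.027425, -0.046231) ; Δ = (-0.004106, -0.001442)
  [-1]  conj(Y_{4,-1})(Ω₁) = (-0.331869, 0.120722) ; Y_{4,-1}(Ω₂) = (0.159046, -0.279274) ; Δ = (-0.019068, 0.111883)
  [+0]  conj(Y_{4,0})(Ω₁) = (0.673376, -0.000000) ; Y_{4,0}(Ω₂) = (-0.116165, 0.000000) ; Δ = (-0.078223, 0.000000)
  [+1]  conj(Y_{4,1})(Ω₁) = (0.331869, 0.120722) ; Y_{4,1}(Ω₂) = (-0.159046, -0.279274) ; Δ = (-0.019068, -0.111883)
  [+2]  conj(Y_{4,2})(Ω₁) = (0.062040, 0.052020) ; Y_{4,2}(Ω₂) = (-0.027425, 0.046231) ; Δ = (-0.004106, 0.001442)
  [+3]  conj(Y_{4,3})(Ω₁) = (0.005359, 0.009271) ; Y_{4,3}(Ω₂) = (-0.390413, -0.006923) ; Δ = (-0.002028, -0.003657)
  [+4]  conj(Y_{4,4})(Ω₁) = (0.000139, 0.000785) ; Y_{4,4}(Ω₂) = (-0.145960, -0.267204) ; Δ = (0.000189, -0.000152)
Σ over m = (-0.128248, 0.000000); ×(4π/9) → (-0.179068, 0.000000). Real part: -0.179068

-0.179068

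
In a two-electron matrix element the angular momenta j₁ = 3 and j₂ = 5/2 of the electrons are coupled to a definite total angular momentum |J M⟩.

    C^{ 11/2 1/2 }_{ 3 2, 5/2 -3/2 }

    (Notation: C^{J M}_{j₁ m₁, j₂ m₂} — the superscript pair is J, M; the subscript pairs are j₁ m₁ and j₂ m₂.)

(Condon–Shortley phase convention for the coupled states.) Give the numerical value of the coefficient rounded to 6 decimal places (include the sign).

√[12·0!6!5!/12! · 5!1!1!4!6!5!] = √(41472000/77)
  +(−1)^0/∏(0,0,1,1,5,4)! = 1/2880  (running 1/2880)
⟨..|..⟩ = √(41472000/77)·(1/2880) = +0.254824

+0.254824  (= +√(5/77))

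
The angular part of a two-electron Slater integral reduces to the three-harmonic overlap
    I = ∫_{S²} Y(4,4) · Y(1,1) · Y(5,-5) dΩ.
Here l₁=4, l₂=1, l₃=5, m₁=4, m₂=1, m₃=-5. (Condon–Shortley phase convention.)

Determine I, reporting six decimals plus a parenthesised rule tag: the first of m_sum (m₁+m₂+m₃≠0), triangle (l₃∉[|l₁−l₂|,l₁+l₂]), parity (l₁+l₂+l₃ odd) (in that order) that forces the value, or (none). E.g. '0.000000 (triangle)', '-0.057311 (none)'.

m-sum 0 ✓  L=10 even ✓  3≤5≤5 ✓
Π(2lᵢ+1) = 9×3×11 = 297
triangle coeff Δ(4,1,5) = 1/495
Σ_t [0,0]: t=0:+1/576 = 1/576
(3j)²=5/99 [(4 1 5; 0 0 0)], sign=-1
Σ_t [0,0]: t=0:+1/80640 = 1/80640
(3j)²=1/11 [(4 1 5; 4 1 -5)], sign=+1
⇒ 4πI² = 15/11
I = (-1)√(15/11/(4π)) = -0.32941575
No selection rule forces the value: the integral is nonzero (none).

-0.329416 (none)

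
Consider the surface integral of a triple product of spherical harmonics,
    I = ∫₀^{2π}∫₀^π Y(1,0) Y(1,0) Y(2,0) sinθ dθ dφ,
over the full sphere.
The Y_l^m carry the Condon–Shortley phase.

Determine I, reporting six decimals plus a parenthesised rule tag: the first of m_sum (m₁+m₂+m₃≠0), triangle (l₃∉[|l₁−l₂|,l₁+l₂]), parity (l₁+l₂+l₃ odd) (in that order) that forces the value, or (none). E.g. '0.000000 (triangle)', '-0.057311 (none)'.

0.252313 (none)

m-sum 0 ✓  L=4 even ✓  0≤2≤2 ✓
Π(2lᵢ+1) = 3×3×5 = 45
triangle coeff Δ(1,1,2) = 1/30
Σ_t [0,0]: t=0:+1/1 = 1/1
(3j)²=2/15 [(1 1 2; 0 0 0)], sign=+1
(m-triple is (0,0,0) — same symbol as above.)
⇒ 4πI² = 4/5
I = (+1)√(4/5/(4π)) = 0.25231325
No selection rule forces the value: the integral is nonzero (none).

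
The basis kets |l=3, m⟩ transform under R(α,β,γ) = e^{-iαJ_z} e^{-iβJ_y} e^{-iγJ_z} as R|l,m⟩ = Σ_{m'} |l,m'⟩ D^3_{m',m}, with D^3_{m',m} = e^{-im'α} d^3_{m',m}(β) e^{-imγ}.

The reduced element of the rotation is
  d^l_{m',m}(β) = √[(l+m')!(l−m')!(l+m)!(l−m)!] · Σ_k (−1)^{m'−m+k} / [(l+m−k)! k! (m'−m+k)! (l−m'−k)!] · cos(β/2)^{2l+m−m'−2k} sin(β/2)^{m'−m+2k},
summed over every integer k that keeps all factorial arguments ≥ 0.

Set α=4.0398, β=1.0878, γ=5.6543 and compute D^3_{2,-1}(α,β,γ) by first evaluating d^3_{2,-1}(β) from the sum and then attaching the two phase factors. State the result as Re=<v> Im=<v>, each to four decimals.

Re=0.3384 Im=0.2946

D^3_{2,-1}(4.0398,1.0878,5.6543) = e^{-i·2·4.0398}·d^3_{2,-1}(1.0878)·e^{-i·-1·5.6543}. Compute d first:
Half-angle: c=0.855697, s=0.517477. N=√(120·1·2·24)=75.894664
Admissible k: 0..1 (factorial args all ≥0)
  k=0: (−1)^3·75.8947/(12)·0.8557^3·0.5175^3 = -0.549115
  k=1: (−1)^4·75.8947/(24)·0.8557^1·0.5175^5 = +0.100410
d^3_{2,-1}(1.0878) = -0.549115 +0.100410 = -0.448706
Phases: e^{-i·(2)·4.0398}=-0.223709-0.974656i, e^{-i·(-1)·5.6543}=+0.808684-0.588244i ⇒ D=+0.338434+0.294617i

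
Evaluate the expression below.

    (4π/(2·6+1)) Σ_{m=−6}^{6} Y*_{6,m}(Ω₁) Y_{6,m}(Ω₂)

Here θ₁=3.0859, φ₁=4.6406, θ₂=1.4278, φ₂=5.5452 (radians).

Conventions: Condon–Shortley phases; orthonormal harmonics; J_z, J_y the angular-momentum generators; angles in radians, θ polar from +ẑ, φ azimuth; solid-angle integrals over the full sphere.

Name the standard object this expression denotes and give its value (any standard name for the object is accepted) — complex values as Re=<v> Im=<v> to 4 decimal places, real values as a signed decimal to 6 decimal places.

This sum is the spherical-harmonic addition theorem: it equals the Legendre polynomial P_l(cos γ) of the angle γ between the two directions.
Summing Y*_{l m}(θ₁,φ₁)·Y_{l m}(θ₂,φ₂) over m ∈ [−6, 6]; prefactor 4π/(2·6+1) = 0.966644:
  m=-6: Y*=-0.00000 + 0.00000j  Y=-0.12749 - 0.43599j  product 0.00000 + 0.00000j
  m=-5: Y*=0.00000 + 0.00000j  Y=-0.19334 - 0.11810j  product 0.00000 - 0.00000j
  m=-4: Y*=0.00003 - 0.00001j  Y=0.26117 - 0.05013j  product 0.00001 - 0.00000j
  m=-3: Y*=-0.00019 - 0.00087j  Y=0.14989 - 0.20000j  product -0.00020 - 0.00009j
  m=-2: Y*=-0.01583 + 0.00229j  Y=0.01958 + 0.20585j  product -0.00078 - 0.00321j
  m=-1: Y*=0.01296 + 0.18016j  Y=0.18935 + 0.17220j  product -0.02857 + 0.03634j
  m=+0: Y*=0.98425 + 0.00000j  Y=-0.19042 + 0.00000j  product -0.18742 + 0.00000j
  m=+1: Y*=-0.01296 + 0.18016j  Y=-0.18935 + 0.17220j  product -0.02857 - 0.03634j
  m=+2: Y*=-0.01583 - 0.00229j  Y=0.01958 - 0.20585j  product -0.00078 + 0.00321j
  m=+3: Y*=0.00019 - 0.00087j  Y=-0.14989 - 0.20000j  product -0.00020 + 0.00009j
  m=+4: Y*=0.00003 + 0.00001j  Y=0.26117 + 0.05013j  product 0.00001 + 0.00000j
  m=+5: Y*=-0.00000 + 0.00000j  Y=0.19334 - 0.11810j  product 0.00000 + 0.00000j
  m=+6: Y*=-0.00000 - 0.00000j  Y=-0.12749 + 0.43599j  product 0.00000 - 0.00000j
Accumulated sum -0.24652 - 0.00000j; after 4π/(2l+1) scaling, -0.23829 - 0.00000j ⇒ P_6 = -0.238294

Legendre polynomial (addition theorem), -0.238294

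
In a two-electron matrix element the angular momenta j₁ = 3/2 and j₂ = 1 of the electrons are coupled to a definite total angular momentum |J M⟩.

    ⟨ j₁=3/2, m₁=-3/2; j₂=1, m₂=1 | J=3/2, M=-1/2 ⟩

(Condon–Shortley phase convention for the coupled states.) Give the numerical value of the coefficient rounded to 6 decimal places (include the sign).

√[4·1!2!1!/5! · 0!3!2!0!1!2!] = √(8/5)
  +(−1)^1/∏(1,0,2,1,0,0)! = -1/2  (running -1/2)
⟨..|..⟩ = √(8/5)·(-1/2) = -0.632456

-0.632456  (= −√(2/5))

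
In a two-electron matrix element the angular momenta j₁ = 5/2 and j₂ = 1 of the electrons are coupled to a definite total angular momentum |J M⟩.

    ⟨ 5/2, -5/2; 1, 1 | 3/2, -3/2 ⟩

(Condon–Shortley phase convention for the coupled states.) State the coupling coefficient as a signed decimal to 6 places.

triangle: 2!*3!*0!/6! = 12/720
(j±m)!: 0!*5!*2!*0!*0!*3! = 1440
prefactor² = (2J+1)*Δ*N² = 96
  k=2: +1/(2!*0!*3!*0!*0!*0!) = 1/12
Σ = 1/12  ⇒  CG² = 96*(1/12)² = 2/3
CG = +√(2/3) = +0.816497

+√(2/3) ≈ +0.816497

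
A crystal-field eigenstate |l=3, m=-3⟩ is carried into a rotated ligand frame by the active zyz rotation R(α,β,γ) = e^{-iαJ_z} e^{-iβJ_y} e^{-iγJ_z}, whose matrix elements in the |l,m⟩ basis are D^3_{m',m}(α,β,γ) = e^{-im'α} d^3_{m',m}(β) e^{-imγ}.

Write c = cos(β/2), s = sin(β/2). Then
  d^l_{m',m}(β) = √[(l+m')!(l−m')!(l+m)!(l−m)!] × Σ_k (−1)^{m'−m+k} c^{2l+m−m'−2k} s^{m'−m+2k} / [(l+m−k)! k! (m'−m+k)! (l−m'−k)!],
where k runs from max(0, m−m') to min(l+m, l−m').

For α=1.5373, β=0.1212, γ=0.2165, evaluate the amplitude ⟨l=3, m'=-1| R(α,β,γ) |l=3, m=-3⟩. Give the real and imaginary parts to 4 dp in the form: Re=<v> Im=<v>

First d^3_{-1,-3}(β=0.1212), then the phase factors e^{-i(-1)α} and e^{-i(-3)γ}:
With c≡cos(β/2)=0.998164 and s≡sin(β/2)=0.060563, N=[2·24·1·720]^{1/2}=185.903201
Admissible k: 0..0 (factorial args all ≥0)
  k=0: (−1)^2·185.9032/(48)·0.9982^4·0.0606^2 = +0.014102
d^3_{-1,-3}(0.1212) = +0.014102
D = (+0.033490+0.999439i)·(+0.014102)·(+0.796386+0.604788i) = -0.008148+0.011510i

Re=-0.0081 Im=0.0115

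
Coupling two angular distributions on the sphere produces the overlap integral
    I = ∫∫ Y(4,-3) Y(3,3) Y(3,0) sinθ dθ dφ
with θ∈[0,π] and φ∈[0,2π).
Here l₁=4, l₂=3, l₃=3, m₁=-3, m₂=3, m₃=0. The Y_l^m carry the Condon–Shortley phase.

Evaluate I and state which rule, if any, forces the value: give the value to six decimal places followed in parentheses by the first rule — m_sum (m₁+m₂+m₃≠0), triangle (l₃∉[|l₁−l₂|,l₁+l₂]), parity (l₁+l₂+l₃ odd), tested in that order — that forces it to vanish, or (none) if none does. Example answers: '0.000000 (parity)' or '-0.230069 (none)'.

Rules hold: Σm=0, L=10 even, 1≤3≤7.
N = 9·7·7 = 441
Δ = 4!·4!·2!/11! = 1/34650
Racah Σ t=1..3: t=1:−1/72 t=2:+1/16 t=3:−1/72 = 5/144
⇒ 3j(4 3 3; 0 0 0)² = 2/77, sgn -1
Racah Σ t=4..4: t=4:+1/288 = 1/288
⇒ 3j(4 3 3; -3 3 0)² = 1/22, sgn -1
4πI² = N·(3j₀)²·(3jₘ)² = 63/121
I = +1·√(0.520661/4π) = 0.20355073
No selection rule forces the value: the integral is nonzero (none).

0.203551 (none)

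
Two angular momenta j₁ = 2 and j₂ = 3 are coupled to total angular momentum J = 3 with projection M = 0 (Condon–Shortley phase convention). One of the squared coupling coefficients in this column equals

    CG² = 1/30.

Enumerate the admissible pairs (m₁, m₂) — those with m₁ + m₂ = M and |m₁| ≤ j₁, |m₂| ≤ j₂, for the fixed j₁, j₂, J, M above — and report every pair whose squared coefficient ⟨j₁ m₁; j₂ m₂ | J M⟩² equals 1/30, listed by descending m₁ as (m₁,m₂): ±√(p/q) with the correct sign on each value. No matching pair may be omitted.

Admissible pairs with m₁+m₂ = M = 0: (-2,2), (-1,1), (0,0), (1,-1), (2,-2)
  (m₁,m₂)=(2,-2): CG² = 1/3, CG = +√(1/3)
  (m₁,m₂)=(1,-1): CG² = 1/30, CG = +√(1/30)   ← matches the target
  (m₁,m₂)=(0,0): CG² = 4/15, CG = −√(4/15)
  (m₁,m₂)=(-1,1): CG² = 1/30, CG = +√(1/30)   ← matches the target
  (m₁,m₂)=(-2,2): CG² = 1/3, CG = +√(1/3)
Pairs with CG² = 1/30: (1,-1): +√(1/30); (-1,1): +√(1/30)

(1,-1): +√(1/30); (-1,1): +√(1/30)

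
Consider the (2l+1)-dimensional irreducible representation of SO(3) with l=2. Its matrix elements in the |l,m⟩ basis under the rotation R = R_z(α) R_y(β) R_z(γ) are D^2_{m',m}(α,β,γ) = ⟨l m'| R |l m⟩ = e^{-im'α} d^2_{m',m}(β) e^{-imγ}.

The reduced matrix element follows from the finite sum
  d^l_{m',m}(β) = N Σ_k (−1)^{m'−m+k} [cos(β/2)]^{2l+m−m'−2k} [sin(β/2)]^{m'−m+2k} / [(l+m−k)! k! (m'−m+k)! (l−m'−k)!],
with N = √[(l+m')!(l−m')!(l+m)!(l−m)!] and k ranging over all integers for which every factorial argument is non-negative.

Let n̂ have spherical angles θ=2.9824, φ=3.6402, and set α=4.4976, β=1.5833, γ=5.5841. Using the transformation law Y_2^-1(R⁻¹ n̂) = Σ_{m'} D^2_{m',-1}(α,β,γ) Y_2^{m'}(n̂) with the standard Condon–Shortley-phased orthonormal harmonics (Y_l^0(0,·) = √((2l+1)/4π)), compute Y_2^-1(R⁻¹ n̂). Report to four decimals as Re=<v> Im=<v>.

Need the full column D^2_{m',-1} for m'=−2..2 at α=4.4976, β=1.5833, γ=5.5841.
cos(β/2)=0.702672, sin(β/2)=0.711514
d^2_{-2,-1}: single k=1 term ⇒ +0.493710;  D = -0.211243+0.446235i
d^2_{-1,-1}: k∈[0..1] ⇒ +0.243787 -0.749883 = -0.506095;  D = +0.400765+0.309064i
d^2_{0,-1}: k∈[0..1] ⇒ -0.604668 +0.619981 = +0.015312;  D = +0.011720-0.009854i
d^2_{1,-1}: k∈[0..1] ⇒ +0.749883 -0.256291 = +0.493592;  D = +0.229809+0.436830i
d^2_{2,-1}: single k=0 term ⇒ -0.506212;  D = +0.487939-0.134782i
Y_2^{m'}(θ=2.9824,φ=3.6402) and Σ D·Y over m':
  (-0.2112+0.4462i)·(+0.0053-0.0082i)  (+0.4008+0.3091i)·(+0.1062-0.0578i)  (+0.0117-0.0099i)·(+0.6070+0.0000i)  (+0.2298+0.4368i)·(-0.1062-0.0578i)  (+0.4879-0.1348i)·(+0.0053+0.0082i)
Y_2^-1(R⁻¹ n̂) = +0.074593-0.048670i

Re=0.0746 Im=-0.0487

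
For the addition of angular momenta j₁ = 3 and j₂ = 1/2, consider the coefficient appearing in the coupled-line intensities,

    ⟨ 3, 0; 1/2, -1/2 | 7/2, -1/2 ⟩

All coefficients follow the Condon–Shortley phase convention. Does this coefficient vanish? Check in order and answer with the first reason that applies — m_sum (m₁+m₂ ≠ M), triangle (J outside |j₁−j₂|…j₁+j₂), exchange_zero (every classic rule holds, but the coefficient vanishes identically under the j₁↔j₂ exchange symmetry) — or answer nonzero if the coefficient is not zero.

m-sum: m₁+m₂ = 0+(-1/2) = -1/2, M = -1/2  ✓
triangle: |j₁−j₂| = 5/2 ≤ J = 7/2 ≤ j₁+j₂ = 7/2  ✓
exchange: j₁≠j₂ or m₁≠m₂ — the exchange symmetry imposes no constraint here
value check: CG = +√(4/7) = +0.755929 ≠ 0

nonzero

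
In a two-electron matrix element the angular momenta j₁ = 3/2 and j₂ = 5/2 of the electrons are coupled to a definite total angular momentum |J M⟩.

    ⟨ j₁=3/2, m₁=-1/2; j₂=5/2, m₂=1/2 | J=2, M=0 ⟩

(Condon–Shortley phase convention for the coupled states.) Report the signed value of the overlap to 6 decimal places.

triangle: 2!·1!·3!/7! = 12/5040
(j±m)!: 1!·2!·3!·2!·2!·2! = 96
prefactor² = (2J+1)·Δ·N² = 8/7
  k=1: −1/(1!·1!·1!·2!·0!·1!) = -1/2
  k=2: +1/(2!·0!·0!·1!·1!·2!) = 1/4
Σ = -1/4  ⇒  CG² = 8/7·(-1/4)² = 1/14
CG = −√(1/14) = -0.267261

-0.267261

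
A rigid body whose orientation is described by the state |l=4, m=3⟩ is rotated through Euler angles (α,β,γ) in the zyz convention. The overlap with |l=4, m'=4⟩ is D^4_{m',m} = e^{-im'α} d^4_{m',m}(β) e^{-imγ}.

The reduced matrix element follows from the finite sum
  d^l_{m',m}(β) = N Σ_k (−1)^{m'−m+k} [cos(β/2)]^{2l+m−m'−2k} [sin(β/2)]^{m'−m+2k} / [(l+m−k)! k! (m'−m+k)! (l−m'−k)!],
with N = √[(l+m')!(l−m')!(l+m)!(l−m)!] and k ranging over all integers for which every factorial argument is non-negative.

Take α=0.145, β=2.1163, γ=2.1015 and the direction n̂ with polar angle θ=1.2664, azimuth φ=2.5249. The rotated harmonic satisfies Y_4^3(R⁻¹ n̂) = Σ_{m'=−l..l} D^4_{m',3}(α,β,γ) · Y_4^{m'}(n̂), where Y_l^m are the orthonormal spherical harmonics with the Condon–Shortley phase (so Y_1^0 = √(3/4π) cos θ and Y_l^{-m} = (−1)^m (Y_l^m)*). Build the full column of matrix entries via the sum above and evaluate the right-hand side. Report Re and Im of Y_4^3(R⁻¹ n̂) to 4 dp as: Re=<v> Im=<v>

Need the full column D^4_{m',3} for m'=−4..4 at α=0.1450, β=2.1163, γ=2.1015.
cos(β/2)=0.490485, sin(β/2)=0.871450
d^4_{-4,3}: single k=7 term ⇒ +0.529501;  D = +0.448992+0.280673i
d^4_{-3,3}: k∈[6..7] ⇒ +0.737570 -0.332612 = +0.404958;  D = +0.370798+0.162788i
d^4_{-2,3}: k∈[5..6] ⇒ +0.665693 -0.700464 = -0.034771;  D = -0.033523-0.009230i
d^4_{-1,3}: k∈[4..5] ⇒ +0.441562 -0.836326 = -0.394764;  D = -0.391748-0.048702i
d^4_{0,3}: k∈[3..4] ⇒ +0.222290 -0.701702 = -0.479412;  D = -0.479303+0.010218i
d^4_{1,3}: k∈[2..3] ⇒ +0.083929 -0.441562 = -0.357633;  D = -0.352698+0.059206i
d^4_{2,3}: k∈[1..2] ⇒ +0.022268 -0.210883 = -0.188615;  D = -0.179548+0.057775i
d^4_{3,3}: k∈[0..1] ⇒ +0.003350 -0.074018 = -0.070668;  D = -0.063438+0.031139i
d^4_{4,3}: single k=0 term ⇒ -0.016833;  D = -0.013881+0.009523i
Y_4^{m'}(θ=1.2664,φ=2.5249) and Σ D·Y over m':
  (+0.4490+0.2807i)·(-0.2862+0.2290i)  (+0.3708+0.1628i)·(+0.0898-0.3131i)  (-0.0335-0.0092i)·(-0.0374-0.1066i)  (-0.3917-0.0487i)·(+0.2617+0.1855i)  (-0.4793+0.0102i)·(+0.0622+0.0000i)  (-0.3527+0.0592i)·(-0.2617+0.1855i)  (-0.1795+0.0578i)·(-0.0374+0.1066i)  (-0.0634+0.0311i)·(-0.0898-0.3131i)  (-0.0139+0.0095i)·(-0.2862-0.2290i)
Y_4^3(R⁻¹ n̂) = -0.128064-0.244567i

Re=-0.1281 Im=-0.2446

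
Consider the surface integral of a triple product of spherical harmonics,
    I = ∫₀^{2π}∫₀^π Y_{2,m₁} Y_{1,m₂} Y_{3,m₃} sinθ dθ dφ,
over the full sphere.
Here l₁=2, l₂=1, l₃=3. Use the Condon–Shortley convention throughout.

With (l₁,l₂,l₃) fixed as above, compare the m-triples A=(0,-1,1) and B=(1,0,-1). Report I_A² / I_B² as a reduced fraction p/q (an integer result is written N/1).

Shared (l₁,l₂,l₃)=(2,1,3): N and (l;000)² cancel in I_A²/I_B².
A: Δ = 0!·4!·2!/7! = 1/105; Racah Σ t=0..0: t=0:+1/8 = 1/8; ⇒ 3j(2 1 3; 0 -1 1)² = 2/35, sgn +1
B: Δ = 0!·4!·2!/7! = 1/105; Racah Σ t=0..0: t=0:+1/6 = 1/6; ⇒ 3j(2 1 3; 1 0 -1)² = 8/105, sgn +1
I_A²/I_B² = (2/35)/(8/105) = 3/4

3/4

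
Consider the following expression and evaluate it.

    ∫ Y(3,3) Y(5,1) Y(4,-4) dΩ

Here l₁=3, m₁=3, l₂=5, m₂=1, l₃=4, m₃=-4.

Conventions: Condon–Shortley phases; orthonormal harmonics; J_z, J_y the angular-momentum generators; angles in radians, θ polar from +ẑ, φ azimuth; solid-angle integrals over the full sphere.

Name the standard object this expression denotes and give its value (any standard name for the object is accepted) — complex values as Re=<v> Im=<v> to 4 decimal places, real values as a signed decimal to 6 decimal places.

This is a Gaunt coefficient — the integral of a triple product of spherical harmonics over the sphere.
Checks pass: Σm=0; 12 even; l₃=4∈[2,8].
(2·3+1)(2·5+1)(2·4+1) = 693
Δ: 4! 2! 6! / 13! → 1/180180
sum: t=1:−1/576 t=2:+1/144 t=3:−1/576 = 1/288
3j²(3 5 4; 0 0 0) = Δ·Π!·Σ² = 20/1001  (sign +1)
sum: t=0:+1/34560 = 1/34560
3j²(3 5 4; 3 1 -4) = Δ·Π!·Σ² = 1/429  (sign +1)
combine: 4πI² = 693·20/1001·1/429 = 60/1859
take √, sign +1: I = 0.05067935

Gaunt coefficient, +0.050679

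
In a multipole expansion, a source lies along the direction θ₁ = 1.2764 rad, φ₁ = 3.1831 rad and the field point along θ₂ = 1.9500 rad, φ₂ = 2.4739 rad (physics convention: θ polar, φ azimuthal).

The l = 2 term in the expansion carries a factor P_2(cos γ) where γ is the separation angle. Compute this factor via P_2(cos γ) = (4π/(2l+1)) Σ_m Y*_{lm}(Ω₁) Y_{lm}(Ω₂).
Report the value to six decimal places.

-0.017376

Term-by-term m-sum for l=2 (normalisation 4π/5 = 2.513274):
  m=-2: Y*=+0.352534+0.029333i  Y=+0.077749+0.324148i  product +0.017901+0.116554i
  m=-1: Y*=-0.214335-0.008902i  Y=+0.208615+0.164494i  product -0.043249-0.037114i
  m=+0: Y*=-0.235729-0.000000i  Y=-0.185734+0.000000i  product +0.043783+0.000000i
  m=+1: Y*=+0.214335-0.008902i  Y=-0.208615+0.164494i  product -0.043249+0.037114i
  m=+2: Y*=+0.352534-0.029333i  Y=+0.077749-0.324148i  product +0.017901-0.116554i
Σ over m = -0.006914+0.000000i; ×(4π/5) → -0.017376+0.000000i. Real part: -0.017376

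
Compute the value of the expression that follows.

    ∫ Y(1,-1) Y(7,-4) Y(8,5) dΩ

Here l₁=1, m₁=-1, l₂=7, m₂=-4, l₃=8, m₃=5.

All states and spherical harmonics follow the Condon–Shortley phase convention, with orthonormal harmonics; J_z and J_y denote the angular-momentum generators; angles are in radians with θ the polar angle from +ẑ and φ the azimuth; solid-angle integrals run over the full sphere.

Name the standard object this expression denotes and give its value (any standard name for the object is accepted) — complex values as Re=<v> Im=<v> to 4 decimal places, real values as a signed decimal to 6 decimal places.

This is a Gaunt coefficient — the integral of a triple product of spherical harmonics over the sphere.
Rules hold: Σm=0, L=16 even, 6≤8≤8.
N = 3·15·17 = 765
Δ = 0!·2!·14!/17! = 1/2040
Racah Σ t=0..0: t=0:+1/25401600 = 1/25401600
⇒ 3j(1 7 8; 0 0 0)² = 8/255, sgn +1
Racah Σ t=0..0: t=0:+1/479001600 = 1/479001600
⇒ 3j(1 7 8; -1 -4 5)² = 13/340, sgn -1
4πI² = N·(3j₀)²·(3jₘ)² = 78/85
I = -1·√(0.917647/4π) = -0.27022959

Gaunt coefficient, -0.270230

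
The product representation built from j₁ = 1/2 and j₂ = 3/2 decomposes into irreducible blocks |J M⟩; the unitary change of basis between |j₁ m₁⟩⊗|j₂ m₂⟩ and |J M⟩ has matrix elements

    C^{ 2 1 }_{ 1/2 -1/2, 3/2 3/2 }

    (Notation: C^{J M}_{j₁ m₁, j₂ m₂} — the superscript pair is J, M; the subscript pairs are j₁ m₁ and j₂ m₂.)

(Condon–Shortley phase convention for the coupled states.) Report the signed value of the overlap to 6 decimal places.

+√(1/4) ≈ +0.500000

j₁+j₂−J=0  J+j₁−j₂=1  J−j₁+j₂=3  j₁+j₂+J+1=5
(j₁±m₁, j₂±m₂, J±M) = (0,1,3,0,3,1)
P² = 9
sum k=0..0:
  [0] +1/6 = 1/6
S = 1/6
C² = P²·S² = 1/4 ; C = +0.500000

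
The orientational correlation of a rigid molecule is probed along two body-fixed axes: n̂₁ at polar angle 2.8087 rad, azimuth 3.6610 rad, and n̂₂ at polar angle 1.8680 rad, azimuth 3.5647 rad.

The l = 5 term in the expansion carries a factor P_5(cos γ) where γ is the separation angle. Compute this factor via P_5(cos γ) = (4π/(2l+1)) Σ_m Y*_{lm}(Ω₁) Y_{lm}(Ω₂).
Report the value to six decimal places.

Term-by-term m-sum for l=5 (normalisation 4π/11 = 1.142397):
  [-5]  conj(Y_{5,-5})(Ω₁) = (0.001479, -0.000896) ; Y_{5,-5}(Ω₂) = (0.192215, 0.317243) ; Δ = (0.000569, 0.000297)
  [-4]  conj(Y_{5,-4})(Ω₁) = (0.007678, -0.013829) ; Y_{5,-4}(Ω₂) = (0.043590, 0.356602) ; Δ = (0.005266, 0.002135)
  [-3]  conj(Y_{5,-3})(Ω₁) = (-0.001068, -0.084965) ; Y_{5,-3}(Ω₂) = (0.020488, -0.065887) ; Δ = (-0.005620, -0.001670)
  [-2]  conj(Y_{5,-2})(Ω₁) = (-0.145723, -0.247584) ; Y_{5,-2}(Ω₂) = (0.223376, -0.252343) ; Δ = (-0.095027, -0.018532)
  [-1]  conj(Y_{5,-1})(Ω₁) = (-0.476958, -0.272713) ; Y_{5,-1}(Ω₂) = (0.012897, -0.005808) ; Δ = (-0.007735, -0.000747)
  [+0]  conj(Y_{5,0})(Ω₁) = (-0.302683, -0.000000) ; Y_{5,0}(Ω₂) = (-0.323998, 0.000000) ; Δ = (0.098069, 0.000000)
  [+1]  conj(Y_{5,1})(Ω₁) = (0.476958, -0.272713) ; Y_{5,1}(Ω₂) = (-0.012897, -0.005808) ; Δ = (-0.007735, 0.000747)
  [+2]  conj(Y_{5,2})(Ω₁) = (-0.145723, 0.247584) ; Y_{5,2}(Ω₂) = (0.223376, 0.252343) ; Δ = (-0.095027, 0.018532)
  [+3]  conj(Y_{5,3})(Ω₁) = (0.001068, -0.084965) ; Y_{5,3}(Ω₂) = (-0.020488, -0.065887) ; Δ = (-0.005620, 0.001670)
  [+4]  conj(Y_{5,4})(Ω₁) = (0.007678, 0.013829) ; Y_{5,4}(Ω₂) = (0.043590, -0.356602) ; Δ = (0.005266, -0.002135)
  [+5]  conj(Y_{5,5})(Ω₁) = (-0.001479, -0.000896) ; Y_{5,5}(Ω₂) = (-0.192215, 0.317243) ; Δ = (0.000569, -0.000297)
Σ over m = (-0.107026, 0.000000); ×(4π/11) → (-0.122267, 0.000000). Real part: -0.122267

-0.122267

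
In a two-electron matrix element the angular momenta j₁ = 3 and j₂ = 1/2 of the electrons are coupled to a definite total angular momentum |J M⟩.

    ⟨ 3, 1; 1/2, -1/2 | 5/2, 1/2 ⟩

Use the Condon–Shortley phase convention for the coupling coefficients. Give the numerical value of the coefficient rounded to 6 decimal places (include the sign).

j₁+j₂−J=1  J+j₁−j₂=5  J−j₁+j₂=0  j₁+j₂+J+1=7
(j₁±m₁, j₂±m₂, J±M) = (4,2,0,1,3,2)
P² = 576/7
sum k=0..0:
  [0] +1/12 = 1/12
S = 1/12
C² = P²·S² = 4/7 ; C = +0.755929

+√(4/7) = +0.755929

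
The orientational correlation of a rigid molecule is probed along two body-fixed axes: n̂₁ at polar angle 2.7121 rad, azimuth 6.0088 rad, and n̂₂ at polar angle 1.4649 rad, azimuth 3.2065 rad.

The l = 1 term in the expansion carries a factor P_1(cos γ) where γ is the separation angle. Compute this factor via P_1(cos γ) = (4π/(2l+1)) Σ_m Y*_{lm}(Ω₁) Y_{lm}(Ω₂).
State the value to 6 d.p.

-0.486569

Expand P_1 via completeness: Σ_{m} conj(Y_{1,m}) at Ω₁ times Y_{1,m} at Ω₂ —
  m=-1: Y*=+0.138485-0.038982i  Y=-0.342835+0.022284i  product -0.046609+0.016450i
  m=+0: Y*=-0.444226-0.000000i  Y=+0.051645+0.000000i  product -0.022942-0.000000i
  m=+1: Y*=-0.138485-0.038982i  Y=+0.342835+0.022284i  product -0.046609-0.016450i
Accumulated sum -0.116160+0.000000i; after 4π/(2l+1) scaling, -0.486569+0.000000i ⇒ P_1 = -0.486569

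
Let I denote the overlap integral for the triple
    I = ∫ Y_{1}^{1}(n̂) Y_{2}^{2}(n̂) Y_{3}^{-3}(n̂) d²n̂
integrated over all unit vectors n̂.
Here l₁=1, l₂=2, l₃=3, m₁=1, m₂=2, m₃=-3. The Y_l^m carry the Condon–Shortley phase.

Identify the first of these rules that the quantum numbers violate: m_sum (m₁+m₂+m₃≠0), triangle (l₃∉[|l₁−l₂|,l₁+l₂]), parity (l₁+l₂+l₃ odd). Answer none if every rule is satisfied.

m₁+m₂+m₃ = 1 + 2 − 3 = 0  ✓
triangle: |1−2|=1 ≤ l₃=3 ≤ 1+2=3  ✓
parity: l₁+l₂+l₃ = 6 is even  ✓

none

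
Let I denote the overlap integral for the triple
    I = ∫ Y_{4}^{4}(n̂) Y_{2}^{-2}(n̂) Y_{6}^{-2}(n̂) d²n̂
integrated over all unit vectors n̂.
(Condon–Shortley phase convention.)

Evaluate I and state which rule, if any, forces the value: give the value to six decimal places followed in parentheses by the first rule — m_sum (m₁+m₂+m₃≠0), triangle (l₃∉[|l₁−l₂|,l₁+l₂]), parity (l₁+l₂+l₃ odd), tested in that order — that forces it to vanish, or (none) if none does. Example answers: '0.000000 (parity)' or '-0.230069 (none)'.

0.015904 (none)

m-sum 0 ✓  L=12 even ✓  2≤6≤6 ✓
Π(2lᵢ+1) = 9×5×13 = 585
triangle coeff Δ(4,2,6) = 1/6435
Σ_t [0,0]: t=0:+1/2304 = 1/2304
(3j)²=5/143 [(4 2 6; 0 0 0)], sign=+1
Σ_t [0,0]: t=0:+1/967680 = 1/967680
(3j)²=1/6435 [(4 2 6; 4 -2 -2)], sign=+1
⇒ 4πI² = 5/1573
I = (+1)√(5/1573/(4π)) = 0.01590434
No selection rule forces the value: the integral is nonzero (none).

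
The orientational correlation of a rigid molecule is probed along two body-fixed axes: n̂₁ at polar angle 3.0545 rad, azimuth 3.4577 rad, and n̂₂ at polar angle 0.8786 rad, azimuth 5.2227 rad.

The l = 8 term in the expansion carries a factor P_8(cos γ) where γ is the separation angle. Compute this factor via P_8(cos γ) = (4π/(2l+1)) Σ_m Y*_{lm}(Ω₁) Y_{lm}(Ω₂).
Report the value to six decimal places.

0.301866

Term-by-term m-sum for l=8 (normalisation 4π/17 = 0.739198):
  [-8]  conj(Y_{8,-8})(Ω₁) = (-0.000000, 0.000000) ; Y_{8,-8}(Ω₂) = (-0.037460, 0.051388) ; Δ = (0.000000, -0.000000)
  [-7]  conj(Y_{8,-7})(Ω₁) = (-0.000000, 0.000000) ; Y_{8,-7}(Ω₂) = (0.088021, 0.191630) ; Δ = (-0.000000, -0.000000)
  [-6]  conj(Y_{8,-6})(Ω₁) = (-0.000001, 0.000002) ; Y_{8,-6}(Ω₂) = (0.399149, 0.031890) ; Δ = (-0.000000, 0.000001)
  [-5]  conj(Y_{8,-5})(Ω₁) = (-0.000000, 0.000048) ; Y_{8,-5}(Ω₂) = (0.242838, -0.362656) ; Δ = (0.000017, 0.000012)
  [-4]  conj(Y_{8,-4})(Ω₁) = (0.000229, 0.000724) ; Y_{8,-4}(Ω₂) = (-0.064325, -0.126492) ; Δ = (0.000077, -0.000076)
  [-3]  conj(Y_{8,-3})(Ω₁) = (0.005212, 0.007262) ; Y_{8,-3}(Ω₂) = (0.284583, 0.011350) ; Δ = (0.001401, 0.002126)
  [-2]  conj(Y_{8,-2})(Ω₁) = (0.060409, 0.044251) ; Y_{8,-2}(Ω₂) = (0.161916, -0.263988) ; Δ = (0.021463, -0.008782)
  [-1]  conj(Y_{8,-1})(Ω₁) = (0.381461, 0.124766) ; Y_{8,-1}(Ω₂) = (0.075126, 0.134210) ; Δ = (0.011913, 0.060569)
  [+0]  conj(Y_{8,0})(Ω₁) = (1.009596, -0.000000) ; Y_{8,0}(Ω₂) = (0.335411, 0.000000) ; Δ = (0.338629, 0.000000)
  [+1]  conj(Y_{8,1})(Ω₁) = (-0.381461, 0.124766) ; Y_{8,1}(Ω₂) = (-0.075126, 0.134210) ; Δ = (0.011913, -0.060569)
  [+2]  conj(Y_{8,2})(Ω₁) = (0.060409, -0.044251) ; Y_{8,2}(Ω₂) = (0.161916, 0.263988) ; Δ = (0.021463, 0.008782)
  [+3]  conj(Y_{8,3})(Ω₁) = (-0.005212, 0.007262) ; Y_{8,3}(Ω₂) = (-0.284583, 0.011350) ; Δ = (0.001401, -0.002126)
  [+4]  conj(Y_{8,4})(Ω₁) = (0.000229, -0.000724) ; Y_{8,4}(Ω₂) = (-0.064325, 0.126492) ; Δ = (0.000077, 0.000076)
  [+5]  conj(Y_{8,5})(Ω₁) = (0.000000, 0.000048) ; Y_{8,5}(Ω₂) = (-0.242838, -0.362656) ; Δ = (0.000017, -0.000012)
  [+6]  conj(Y_{8,6})(Ω₁) = (-0.000001, -0.000002) ; Y_{8,6}(Ω₂) = (0.399149, -0.031890) ; Δ = (-0.000000, -0.000001)
  [+7]  conj(Y_{8,7})(Ω₁) = (0.000000, 0.000000) ; Y_{8,7}(Ω₂) = (-0.088021, 0.191630) ; Δ = (-0.000000, 0.000000)
  [+8]  conj(Y_{8,8})(Ω₁) = (-0.000000, -0.000000) ; Y_{8,8}(Ω₂) = (-0.037460, -0.051388) ; Δ = (0.000000, 0.000000)
Total Σ_m = (0.408370, 0.000000). Multiply by 0.739198: (0.301866, 0.000000). P_8(cos γ) = 0.301866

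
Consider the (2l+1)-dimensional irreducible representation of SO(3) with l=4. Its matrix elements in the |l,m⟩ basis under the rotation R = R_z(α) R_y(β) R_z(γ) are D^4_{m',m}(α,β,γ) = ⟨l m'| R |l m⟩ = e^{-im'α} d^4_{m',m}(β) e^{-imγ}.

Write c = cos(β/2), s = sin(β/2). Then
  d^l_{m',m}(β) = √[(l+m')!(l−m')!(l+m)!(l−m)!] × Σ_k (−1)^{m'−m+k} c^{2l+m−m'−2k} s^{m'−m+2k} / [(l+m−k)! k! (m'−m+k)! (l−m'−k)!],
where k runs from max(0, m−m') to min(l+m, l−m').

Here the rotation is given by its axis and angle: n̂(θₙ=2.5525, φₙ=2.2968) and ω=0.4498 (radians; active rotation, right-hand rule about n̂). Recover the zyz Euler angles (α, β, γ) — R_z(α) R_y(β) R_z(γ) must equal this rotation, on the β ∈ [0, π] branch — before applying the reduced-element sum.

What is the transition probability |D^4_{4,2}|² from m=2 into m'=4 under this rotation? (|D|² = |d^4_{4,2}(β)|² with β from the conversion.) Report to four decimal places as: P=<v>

Axis–angle → zyz. n̂ = (sinθₙcosφₙ, sinθₙsinφₙ, cosθₙ) = (-0.368860, +0.415501, -0.831445), ω = 0.4498.
R = I cosω + sinω [n̂]ₓ + (1−cosω) n̂n̂ᵀ gives
  R = [+0.914067, +0.346256, +0.211159; -0.376745, +0.917706, +0.126013; -0.150149, -0.194737, +0.969295]
β = atan2(√(R₁₃²+R₂₃²), R₃₃) = 0.248449; α = atan2(R₂₃, R₁₃) mod 2π = 0.538039; γ = atan2(R₃₂, −R₃₁) mod 2π = 5.369217
First d^4_{4,2}(β=0.2484), then the phase factors e^{-i(4)α} and e^{-i(2)γ}:
Half-angle: c=0.992294, s=0.123905. N=√(40320·1·720·2)=7619.763776
Admissible k: 0..0 (factorial args all ≥0)
  k=0: (−1)^2·7619.7638/(1440)·0.9923^6·0.1239^2 = +0.077553
d^4_{4,2}(0.2484) = +0.077553
|D^4_{4,2}|² = |d^4_{4,2}(β)|² = (+0.077553)² = 0.006015 (the z-rotation phases have unit modulus)

P=0.0060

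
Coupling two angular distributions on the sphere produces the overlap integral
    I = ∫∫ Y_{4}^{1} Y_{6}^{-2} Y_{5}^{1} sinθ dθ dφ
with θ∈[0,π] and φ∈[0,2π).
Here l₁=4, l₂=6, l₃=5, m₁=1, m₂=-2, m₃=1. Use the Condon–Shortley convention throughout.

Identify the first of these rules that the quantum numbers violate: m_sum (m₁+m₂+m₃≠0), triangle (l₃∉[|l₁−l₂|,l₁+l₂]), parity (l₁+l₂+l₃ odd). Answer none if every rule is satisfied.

parity

m₁+m₂+m₃ = 1 − 2 + 1 = 0  ✓
triangle: |4−6|=2 ≤ l₃=5 ≤ 4+6=10  ✓
parity: l₁+l₂+l₃ = 15 is odd  ✗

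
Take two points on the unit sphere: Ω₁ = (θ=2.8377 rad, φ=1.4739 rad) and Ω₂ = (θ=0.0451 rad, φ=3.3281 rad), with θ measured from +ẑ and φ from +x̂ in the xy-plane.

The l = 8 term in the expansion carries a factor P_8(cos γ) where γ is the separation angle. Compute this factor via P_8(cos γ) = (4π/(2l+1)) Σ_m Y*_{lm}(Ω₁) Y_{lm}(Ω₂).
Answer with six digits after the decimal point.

Expand P_8 via completeness: Σ_{m} conj(Y_{8,m}) at Ω₁ times Y_{8,m} at Ω₂ —
  m=-8: (+0.000024-0.000023i) × (+0.000000-0.000000i) = -0.000000-0.000000i  (running Σ = -0.000000-0.000000i)
  m=-7: (+0.000265+0.000329i) × (-0.000000+0.000000i) = -0.000000+0.000000i  (running Σ = -0.000000+0.000000i)
  m=-6: (-0.002858+0.001878i) × (+0.000000-0.000000i) = +0.000000+0.000000i  (running Σ = +0.000000+0.000000i)
  m=-5: (-0.009240-0.017555i) × (-0.000001+0.000001i) = +0.000000+0.000000i  (running Σ = +0.000000+0.000000i)
  m=-4: (+0.078371-0.031994i) × (+0.000041-0.000038i) = +0.000002-0.000004i  (running Σ = +0.000002-0.000004i)
  m=-3: (+0.074608+0.249387i) × (-0.001077+0.000675i) = -0.000249-0.000218i  (running Σ = -0.000247-0.000223i)
  m=-2: (-0.522355+0.102515i) × (+0.019319-0.007560i) = -0.009317+0.005930i  (running Σ = -0.009563+0.005707i)
  m=-1: (-0.054057-0.556136i) × (-0.214750+0.040523i) = +0.034145+0.117240i  (running Σ = +0.024582+0.122947i)
  m=0: (-0.104920-0.000000i) × (+1.120907+0.000000i) = -0.117606-0.000000i  (running Σ = -0.093024+0.122947i)
  m=1: (+0.054057-0.556136i) × (+0.214750+0.040523i) = +0.034145-0.117240i  (running Σ = -0.058879+0.005707i)
  m=2: (-0.522355-0.102515i) × (+0.019319+0.007560i) = -0.009317-0.005930i  (running Σ = -0.068195-0.000223i)
  m=3: (-0.074608+0.249387i) × (+0.001077+0.000675i) = -0.000249+0.000218i  (running Σ = -0.068444-0.000004i)
  m=4: (+0.078371+0.031994i) × (+0.000041+0.000038i) = +0.000002+0.000004i  (running Σ = -0.068442+0.000000i)
  m=5: (+0.009240-0.017555i) × (+0.000001+0.000001i) = +0.000000-0.000000i  (running Σ = -0.068442+0.000000i)
  m=6: (-0.002858-0.001878i) × (+0.000000+0.000000i) = +0.000000-0.000000i  (running Σ = -0.068442+0.000000i)
  m=7: (-0.000265+0.000329i) × (+0.000000+0.000000i) = -0.000000-0.000000i  (running Σ = -0.068442-0.000000i)
  m=8: (+0.000024+0.000023i) × (+0.000000+0.000000i) = -0.000000+0.000000i  (running Σ = -0.068442-0.000000i)
Accumulated sum -0.068442-0.000000i; after 4π/(2l+1) scaling, -0.050592-0.000000i ⇒ P_8 = -0.050592

-0.050592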